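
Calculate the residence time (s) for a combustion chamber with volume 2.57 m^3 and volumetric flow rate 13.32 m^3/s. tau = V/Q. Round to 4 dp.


tau = V / Q_flow
tau = 2.57 / 13.32 = 0.1929 s


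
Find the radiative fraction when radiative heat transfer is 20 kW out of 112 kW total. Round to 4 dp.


f_rad = Q_rad / Q_total
f_rad = 20 / 112 = 0.1786


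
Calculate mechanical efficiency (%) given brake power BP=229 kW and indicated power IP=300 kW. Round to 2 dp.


eta_mech = (BP / IP) * 100
Ratio = 229 / 300 = 0.7633
eta_mech = 0.7633 * 100 = 76.33%


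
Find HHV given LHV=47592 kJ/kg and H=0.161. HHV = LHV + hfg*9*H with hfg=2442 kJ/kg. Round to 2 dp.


HHV = LHV + hfg * 9 * H
Water addition = 2442 * 9 * 0.161 = 3538.458 kJ/kg
HHV = 47592 + 3538.458 = 51130.46 kJ/kg


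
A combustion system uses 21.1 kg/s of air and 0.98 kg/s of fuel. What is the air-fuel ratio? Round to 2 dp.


AFR = m_air / m_fuel
AFR = 21.1 / 0.98 = 21.53


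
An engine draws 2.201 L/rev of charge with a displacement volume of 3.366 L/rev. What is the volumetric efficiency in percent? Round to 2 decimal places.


eta_v = (V_actual / V_disp) * 100
Ratio = 2.201 / 3.366 = 0.6539
eta_v = 0.6539 * 100 = 65.39%


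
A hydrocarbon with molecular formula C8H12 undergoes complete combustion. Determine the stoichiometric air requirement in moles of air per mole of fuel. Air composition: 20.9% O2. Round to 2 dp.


Balanced combustion: C8H12 + 11 O2 -> 8 CO2 + 6 H2O
O2 needed = C + H/4 = 8 + 12/4 = 11.00 moles
Air moles = O2 / 0.209 = 11.00 / 0.209 = 52.63 moles air


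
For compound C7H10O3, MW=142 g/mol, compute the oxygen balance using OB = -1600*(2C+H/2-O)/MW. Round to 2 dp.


OB = -1600 * (2C + H/2 - O) / MW
Inner = 2*7 + 10/2 - 3 = 16.00
OB = -1600 * 16.00 / 142 = -180.28%


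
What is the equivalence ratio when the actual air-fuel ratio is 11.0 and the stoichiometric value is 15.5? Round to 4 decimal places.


phi = AFR_stoich / AFR_actual
phi = 15.5 / 11.0 = 1.4091


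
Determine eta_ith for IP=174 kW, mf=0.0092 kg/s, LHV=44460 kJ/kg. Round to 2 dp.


eta_ith = (IP / (mf * LHV)) * 100
Denominator = 0.0092 * 44460 = 409.0320 kW
eta_ith = (174 / 409.0320) * 100 = 42.54%


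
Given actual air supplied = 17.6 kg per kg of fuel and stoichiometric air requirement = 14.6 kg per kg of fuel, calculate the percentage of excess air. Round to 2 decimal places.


Excess air = actual - stoichiometric = 17.6 - 14.6 = 3.00 kg/kg fuel
Excess air % = (excess / stoich) * 100 = (3.00 / 14.6) * 100 = 20.55%


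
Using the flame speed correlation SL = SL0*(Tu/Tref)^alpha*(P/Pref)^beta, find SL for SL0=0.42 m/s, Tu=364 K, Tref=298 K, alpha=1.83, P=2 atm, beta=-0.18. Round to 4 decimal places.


SL = SL0 * (Tu/Tref)^alpha * (P/Pref)^beta
T ratio = 364/298 = 1.22147651
(T ratio)^alpha = 1.22147651^1.83 = 1.442115
(P/Pref)^beta = 2^(-0.18) = 0.882703
SL = 0.42 * 1.442115 * 0.882703 = 0.5346 m/s


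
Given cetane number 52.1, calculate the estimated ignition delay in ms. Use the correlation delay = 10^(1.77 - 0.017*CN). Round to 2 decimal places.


delay = 10^(1.77 - 0.017*CN)
Exponent = 1.77 - 0.017*52.1 = 0.8843
delay = 10^0.8843 = 7.66 ms


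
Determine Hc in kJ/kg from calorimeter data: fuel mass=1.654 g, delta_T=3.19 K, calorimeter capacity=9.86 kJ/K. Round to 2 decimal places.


Hc = C_cal * delta_T / m_fuel
Q_released = 9.86 * 3.19 = 31.4534 kJ
m_fuel = 1.654 g = 1.654/1000 kg = 0.001654 kg
Hc = 31.4534 / 0.001654 = 19016.57 kJ/kg


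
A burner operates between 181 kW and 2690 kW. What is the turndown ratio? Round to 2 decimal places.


TDR = Q_max / Q_min
TDR = 2690 / 181 = 14.86


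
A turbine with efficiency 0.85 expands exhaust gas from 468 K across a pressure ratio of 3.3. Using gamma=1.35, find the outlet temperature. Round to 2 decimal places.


T_out = T_in * (1 - eta * (1 - PR^(-(gamma-1)/gamma)))
Exponent = -(1.35-1)/1.35 = -0.25925926
PR^exp = 3.3^(-0.25925926) = 0.73378775
Factor = 1 - 0.85*(1 - 0.73378775) = 0.77371959
T_out = 468 * 0.77371959 = 362.10 K


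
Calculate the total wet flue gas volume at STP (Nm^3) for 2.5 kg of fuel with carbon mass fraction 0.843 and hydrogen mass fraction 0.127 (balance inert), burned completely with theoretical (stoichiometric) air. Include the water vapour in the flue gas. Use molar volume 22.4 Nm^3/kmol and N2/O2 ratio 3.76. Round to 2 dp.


Per kg fuel: CO2 = (C/12 kmol)*22.4 = (0.843/12)*22.4 = 1.57360 Nm^3
Per kg fuel: H2O = (H/2 kmol)*22.4 = (0.127/2)*22.4 = 1.42240 Nm^3
O2 needed per kg fuel = C/12 + H/4 = 0.843/12 + 0.127/4 = 0.10200000 kmol
Per kg fuel: N2 = O2*3.76*22.4 = 0.10200000*3.76*22.4 = 8.59085 Nm^3
Total per kg = 1.57360 + 1.42240 + 8.59085 = 11.58685 Nm^3
Total = 11.58685 * 2.5 = 28.97 Nm^3


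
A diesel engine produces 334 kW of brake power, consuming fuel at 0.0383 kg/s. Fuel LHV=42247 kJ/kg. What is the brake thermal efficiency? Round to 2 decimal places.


eta_BTE = (BP / (mf * LHV)) * 100
Denominator = 0.0383 * 42247 = 1618.0601 kW
eta_BTE = (334 / 1618.0601) * 100 = 20.64%


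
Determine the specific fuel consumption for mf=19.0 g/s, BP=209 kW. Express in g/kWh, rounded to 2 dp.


SFC = (mf / BP) * 3600
Rate = 19.0 / 209 = 0.090909 g/(s*kW)
SFC = 0.090909 * 3600 = 327.27 g/kWh


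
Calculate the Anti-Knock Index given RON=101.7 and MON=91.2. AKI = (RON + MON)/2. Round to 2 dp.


AKI = (RON + MON) / 2
AKI = (101.7 + 91.2) / 2
AKI = 192.9 / 2 = 96.45


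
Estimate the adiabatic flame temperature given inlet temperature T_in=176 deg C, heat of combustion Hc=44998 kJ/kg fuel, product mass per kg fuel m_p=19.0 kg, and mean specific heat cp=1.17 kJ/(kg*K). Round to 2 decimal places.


T_ad = T_in + Hc / (m_p * cp)
Denominator = 19.0 * 1.17 = 22.2300
Temperature rise = 44998 / 22.2300 = 2024.20 K
T_ad = 176 + 2024.20 = 2200.20 deg C


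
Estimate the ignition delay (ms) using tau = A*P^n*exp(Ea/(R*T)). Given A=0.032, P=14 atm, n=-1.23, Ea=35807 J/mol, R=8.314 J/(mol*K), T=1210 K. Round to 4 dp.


tau = A * P^n * exp(Ea/(R*T))
P^n = 14^(-1.23) = 0.03892804
Ea/(R*T) = 35807/(8.314*1210) = 3.559365
exp(Ea/(R*T)) = 35.140881
tau = 0.032 * 0.03892804 * 35.140881 = 0.0438 ms


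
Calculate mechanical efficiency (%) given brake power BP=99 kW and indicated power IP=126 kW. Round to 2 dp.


eta_mech = (BP / IP) * 100
Ratio = 99 / 126 = 0.7857
eta_mech = 0.7857 * 100 = 78.57%


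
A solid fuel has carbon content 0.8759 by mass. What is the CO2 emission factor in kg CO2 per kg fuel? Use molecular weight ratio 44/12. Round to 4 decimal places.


EF = C_frac * (M_CO2 / M_C)
EF = 0.8759 * (44/12)
EF = 0.8759 * 3.666667 = 3.2116 kg_CO2/kg_fuel


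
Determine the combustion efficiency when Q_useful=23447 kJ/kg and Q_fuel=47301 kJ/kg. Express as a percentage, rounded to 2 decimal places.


Efficiency = (Q_useful / Q_fuel) * 100
Efficiency = (23447 / 47301) * 100
Efficiency = 0.4957 * 100 = 49.57%


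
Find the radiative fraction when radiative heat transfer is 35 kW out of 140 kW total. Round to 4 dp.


f_rad = Q_rad / Q_total
f_rad = 35 / 140 = 0.2500


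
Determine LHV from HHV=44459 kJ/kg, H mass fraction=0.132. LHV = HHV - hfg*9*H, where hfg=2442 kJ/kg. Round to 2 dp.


LHV = HHV - hfg * 9 * H
Water correction = 2442 * 9 * 0.132 = 2901.096 kJ/kg
LHV = 44459 - 2901.096 = 41557.90 kJ/kg


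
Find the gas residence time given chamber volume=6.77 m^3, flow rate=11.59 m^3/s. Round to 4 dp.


tau = V / Q_flow
tau = 6.77 / 11.59 = 0.5841 s


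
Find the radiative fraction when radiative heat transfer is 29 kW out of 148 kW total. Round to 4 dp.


f_rad = Q_rad / Q_total
f_rad = 29 / 148 = 0.1959


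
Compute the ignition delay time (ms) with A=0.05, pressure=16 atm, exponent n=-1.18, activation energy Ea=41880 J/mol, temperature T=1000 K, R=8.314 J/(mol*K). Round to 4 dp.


tau = A * P^n * exp(Ea/(R*T))
P^n = 16^(-1.18) = 0.03794359
Ea/(R*T) = 41880/(8.314*1000) = 5.037287
exp(Ea/(R*T)) = 154.051430
tau = 0.05 * 0.03794359 * 154.051430 = 0.2923 ms


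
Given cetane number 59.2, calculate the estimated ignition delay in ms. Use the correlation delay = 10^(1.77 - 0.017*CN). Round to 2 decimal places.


delay = 10^(1.77 - 0.017*CN)
Exponent = 1.77 - 0.017*59.2 = 0.7636
delay = 10^0.7636 = 5.80 ms


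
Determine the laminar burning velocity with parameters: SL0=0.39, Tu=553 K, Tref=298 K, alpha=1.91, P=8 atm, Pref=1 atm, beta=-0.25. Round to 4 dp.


SL = SL0 * (Tu/Tref)^alpha * (P/Pref)^beta
T ratio = 553/298 = 1.85570470
(T ratio)^alpha = 1.85570470^1.91 = 3.257256
(P/Pref)^beta = 8^(-0.25) = 0.594604
SL = 0.39 * 3.257256 * 0.594604 = 0.7553 m/s


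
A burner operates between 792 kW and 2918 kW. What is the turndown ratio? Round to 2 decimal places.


TDR = Q_max / Q_min
TDR = 2918 / 792 = 3.68


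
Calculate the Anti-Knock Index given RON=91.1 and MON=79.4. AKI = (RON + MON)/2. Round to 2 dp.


AKI = (RON + MON) / 2
AKI = (91.1 + 79.4) / 2
AKI = 170.5 / 2 = 85.25


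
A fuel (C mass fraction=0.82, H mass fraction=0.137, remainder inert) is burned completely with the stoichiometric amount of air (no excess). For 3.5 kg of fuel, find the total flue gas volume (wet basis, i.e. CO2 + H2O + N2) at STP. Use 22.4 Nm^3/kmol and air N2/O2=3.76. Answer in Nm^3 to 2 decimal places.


Per kg fuel: CO2 = (C/12 kmol)*22.4 = (0.82/12)*22.4 = 1.53067 Nm^3
Per kg fuel: H2O = (H/2 kmol)*22.4 = (0.137/2)*22.4 = 1.53440 Nm^3
O2 needed per kg fuel = C/12 + H/4 = 0.82/12 + 0.137/4 = 0.10258333 kmol
Per kg fuel: N2 = O2*3.76*22.4 = 0.10258333*3.76*22.4 = 8.63998 Nm^3
Total per kg = 1.53067 + 1.53440 + 8.63998 = 11.70505 Nm^3
Total = 11.70505 * 3.5 = 40.97 Nm^3


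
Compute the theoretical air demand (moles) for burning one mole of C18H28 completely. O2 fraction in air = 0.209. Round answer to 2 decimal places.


Balanced combustion: C18H28 + 25 O2 -> 18 CO2 + 14 H2O
O2 needed = C + H/4 = 18 + 28/4 = 25.00 moles
Air moles = O2 / 0.209 = 25.00 / 0.209 = 119.62 moles air


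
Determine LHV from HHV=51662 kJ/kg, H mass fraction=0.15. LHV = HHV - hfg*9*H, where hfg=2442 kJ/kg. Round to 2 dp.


LHV = HHV - hfg * 9 * H
Water correction = 2442 * 9 * 0.15 = 3296.700 kJ/kg
LHV = 51662 - 3296.700 = 48365.30 kJ/kg


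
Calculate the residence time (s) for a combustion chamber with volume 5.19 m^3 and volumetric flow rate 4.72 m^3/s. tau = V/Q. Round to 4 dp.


tau = V / Q_flow
tau = 5.19 / 4.72 = 1.0996 s


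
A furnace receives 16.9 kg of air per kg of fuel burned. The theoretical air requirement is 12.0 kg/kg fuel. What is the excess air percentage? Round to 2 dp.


Excess air = actual - stoichiometric = 16.9 - 12.0 = 4.90 kg/kg fuel
Excess air % = (excess / stoich) * 100 = (4.90 / 12.0) * 100 = 40.83%


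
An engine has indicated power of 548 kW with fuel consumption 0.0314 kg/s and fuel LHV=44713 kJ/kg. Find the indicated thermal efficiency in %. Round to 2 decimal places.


eta_ith = (IP / (mf * LHV)) * 100
Denominator = 0.0314 * 44713 = 1403.9882 kW
eta_ith = (548 / 1403.9882) * 100 = 39.03%


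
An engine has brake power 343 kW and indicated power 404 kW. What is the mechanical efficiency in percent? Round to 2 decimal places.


eta_mech = (BP / IP) * 100
Ratio = 343 / 404 = 0.8490
eta_mech = 0.8490 * 100 = 84.90%


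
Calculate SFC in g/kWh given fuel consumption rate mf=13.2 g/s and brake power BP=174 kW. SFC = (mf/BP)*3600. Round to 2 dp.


SFC = (mf / BP) * 3600
Rate = 13.2 / 174 = 0.075862 g/(s*kW)
SFC = 0.075862 * 3600 = 273.10 g/kWh


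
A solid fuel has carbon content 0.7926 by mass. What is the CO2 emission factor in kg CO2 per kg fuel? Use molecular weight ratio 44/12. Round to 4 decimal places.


EF = C_frac * (M_CO2 / M_C)
EF = 0.7926 * (44/12)
EF = 0.7926 * 3.666667 = 2.9062 kg_CO2/kg_fuel


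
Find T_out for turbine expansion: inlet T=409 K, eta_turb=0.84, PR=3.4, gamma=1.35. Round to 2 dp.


T_out = T_in * (1 - eta * (1 - PR^(-(gamma-1)/gamma)))
Exponent = -(1.35-1)/1.35 = -0.25925926
PR^exp = 3.4^(-0.25925926) = 0.72813041
Factor = 1 - 0.84*(1 - 0.72813041) = 0.77162954
T_out = 409 * 0.77162954 = 315.60 K


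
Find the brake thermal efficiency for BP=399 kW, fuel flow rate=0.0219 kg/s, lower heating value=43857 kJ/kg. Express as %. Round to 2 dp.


eta_BTE = (BP / (mf * LHV)) * 100
Denominator = 0.0219 * 43857 = 960.4683 kW
eta_BTE = (399 / 960.4683) * 100 = 41.54%


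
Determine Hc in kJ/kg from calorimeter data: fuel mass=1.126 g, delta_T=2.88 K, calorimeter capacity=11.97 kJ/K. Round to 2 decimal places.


Hc = C_cal * delta_T / m_fuel
Q_released = 11.97 * 2.88 = 34.4736 kJ
m_fuel = 1.126 g = 1.126/1000 kg = 0.001126 kg
Hc = 34.4736 / 0.001126 = 30615.99 kJ/kg


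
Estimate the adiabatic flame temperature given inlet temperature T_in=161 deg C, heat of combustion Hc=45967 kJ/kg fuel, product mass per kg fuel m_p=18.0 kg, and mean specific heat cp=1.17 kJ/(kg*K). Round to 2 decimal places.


T_ad = T_in + Hc / (m_p * cp)
Denominator = 18.0 * 1.17 = 21.0600
Temperature rise = 45967 / 21.0600 = 2182.67 K
T_ad = 161 + 2182.67 = 2343.67 deg C


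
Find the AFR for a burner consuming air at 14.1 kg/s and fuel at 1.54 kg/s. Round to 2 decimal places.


AFR = m_air / m_fuel
AFR = 14.1 / 1.54 = 9.16


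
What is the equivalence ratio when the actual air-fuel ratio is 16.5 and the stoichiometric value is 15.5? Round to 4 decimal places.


phi = AFR_stoich / AFR_actual
phi = 15.5 / 16.5 = 0.9394


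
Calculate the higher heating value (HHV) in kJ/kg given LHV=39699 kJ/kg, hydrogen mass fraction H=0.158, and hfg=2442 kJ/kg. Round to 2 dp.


HHV = LHV + hfg * 9 * H
Water addition = 2442 * 9 * 0.158 = 3472.524 kJ/kg
HHV = 39699 + 3472.524 = 43171.52 kJ/kg


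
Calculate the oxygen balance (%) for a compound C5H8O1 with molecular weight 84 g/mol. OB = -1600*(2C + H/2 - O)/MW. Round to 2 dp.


OB = -1600 * (2C + H/2 - O) / MW
Inner = 2*5 + 8/2 - 1 = 13.00
OB = -1600 * 13.00 / 84 = -247.62%


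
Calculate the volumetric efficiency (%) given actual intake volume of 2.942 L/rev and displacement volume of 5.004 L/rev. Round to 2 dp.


eta_v = (V_actual / V_disp) * 100
Ratio = 2.942 / 5.004 = 0.5879
eta_v = 0.5879 * 100 = 58.79%


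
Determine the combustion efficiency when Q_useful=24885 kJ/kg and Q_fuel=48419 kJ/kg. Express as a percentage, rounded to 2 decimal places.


Efficiency = (Q_useful / Q_fuel) * 100
Efficiency = (24885 / 48419) * 100
Efficiency = 0.5140 * 100 = 51.40%


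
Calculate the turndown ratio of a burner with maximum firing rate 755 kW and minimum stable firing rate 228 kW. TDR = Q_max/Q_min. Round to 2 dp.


TDR = Q_max / Q_min
TDR = 755 / 228 = 3.31


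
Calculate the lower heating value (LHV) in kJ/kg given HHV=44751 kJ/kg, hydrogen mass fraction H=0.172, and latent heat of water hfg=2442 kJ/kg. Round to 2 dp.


LHV = HHV - hfg * 9 * H
Water correction = 2442 * 9 * 0.172 = 3780.216 kJ/kg
LHV = 44751 - 3780.216 = 40970.78 kJ/kg


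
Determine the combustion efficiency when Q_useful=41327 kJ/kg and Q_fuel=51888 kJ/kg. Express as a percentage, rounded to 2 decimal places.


Efficiency = (Q_useful / Q_fuel) * 100
Efficiency = (41327 / 51888) * 100
Efficiency = 0.7965 * 100 = 79.65%


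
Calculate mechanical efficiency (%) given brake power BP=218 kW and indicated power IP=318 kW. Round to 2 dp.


eta_mech = (BP / IP) * 100
Ratio = 218 / 318 = 0.6855
eta_mech = 0.6855 * 100 = 68.55%


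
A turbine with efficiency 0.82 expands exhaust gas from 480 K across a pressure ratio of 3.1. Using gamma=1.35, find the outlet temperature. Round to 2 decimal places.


T_out = T_in * (1 - eta * (1 - PR^(-(gamma-1)/gamma)))
Exponent = -(1.35-1)/1.35 = -0.25925926
PR^exp = 3.1^(-0.25925926) = 0.74577862
Factor = 1 - 0.82*(1 - 0.74577862) = 0.79153847
T_out = 480 * 0.79153847 = 379.94 K


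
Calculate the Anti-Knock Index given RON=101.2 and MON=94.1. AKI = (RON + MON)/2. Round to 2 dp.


AKI = (RON + MON) / 2
AKI = (101.2 + 94.1) / 2
AKI = 195.3 / 2 = 97.65


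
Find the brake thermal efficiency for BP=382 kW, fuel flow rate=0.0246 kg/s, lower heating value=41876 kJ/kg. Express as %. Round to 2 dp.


eta_BTE = (BP / (mf * LHV)) * 100
Denominator = 0.0246 * 41876 = 1030.1496 kW
eta_BTE = (382 / 1030.1496) * 100 = 37.08%


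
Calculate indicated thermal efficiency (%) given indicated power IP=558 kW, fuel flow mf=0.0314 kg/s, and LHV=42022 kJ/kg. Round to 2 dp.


eta_ith = (IP / (mf * LHV)) * 100
Denominator = 0.0314 * 42022 = 1319.4908 kW
eta_ith = (558 / 1319.4908) * 100 = 42.29%


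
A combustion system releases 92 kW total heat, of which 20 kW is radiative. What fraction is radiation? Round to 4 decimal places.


f_rad = Q_rad / Q_total
f_rad = 20 / 92 = 0.2174


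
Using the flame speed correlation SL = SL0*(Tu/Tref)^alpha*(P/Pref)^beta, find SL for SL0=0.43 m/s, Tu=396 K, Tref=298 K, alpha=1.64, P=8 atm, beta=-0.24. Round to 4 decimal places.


SL = SL0 * (Tu/Tref)^alpha * (P/Pref)^beta
T ratio = 396/298 = 1.32885906
(T ratio)^alpha = 1.32885906^1.64 = 1.594063
(P/Pref)^beta = 8^(-0.24) = 0.607097
SL = 0.43 * 1.594063 * 0.607097 = 0.4161 m/s


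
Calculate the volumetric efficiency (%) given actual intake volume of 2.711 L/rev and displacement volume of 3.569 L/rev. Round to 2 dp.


eta_v = (V_actual / V_disp) * 100
Ratio = 2.711 / 3.569 = 0.7596
eta_v = 0.7596 * 100 = 75.96%


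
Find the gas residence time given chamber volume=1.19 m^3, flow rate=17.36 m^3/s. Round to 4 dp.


tau = V / Q_flow
tau = 1.19 / 17.36 = 0.0685 s


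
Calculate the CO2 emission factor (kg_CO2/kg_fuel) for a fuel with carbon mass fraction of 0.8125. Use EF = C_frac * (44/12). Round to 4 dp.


EF = C_frac * (M_CO2 / M_C)
EF = 0.8125 * (44/12)
EF = 0.8125 * 3.666667 = 2.9792 kg_CO2/kg_fuel


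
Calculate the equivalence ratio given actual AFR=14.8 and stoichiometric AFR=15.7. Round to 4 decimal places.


phi = AFR_stoich / AFR_actual
phi = 15.7 / 14.8 = 1.0608


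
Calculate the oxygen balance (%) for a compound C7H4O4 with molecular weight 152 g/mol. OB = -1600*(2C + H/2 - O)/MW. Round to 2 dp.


OB = -1600 * (2C + H/2 - O) / MW
Inner = 2*7 + 4/2 - 4 = 12.00
OB = -1600 * 12.00 / 152 = -126.32%


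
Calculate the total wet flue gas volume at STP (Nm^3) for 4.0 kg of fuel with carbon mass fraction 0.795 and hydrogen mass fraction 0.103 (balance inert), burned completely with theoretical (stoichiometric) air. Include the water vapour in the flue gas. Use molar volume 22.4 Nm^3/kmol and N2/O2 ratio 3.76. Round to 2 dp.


Per kg fuel: CO2 = (C/12 kmol)*22.4 = (0.795/12)*22.4 = 1.48400 Nm^3
Per kg fuel: H2O = (H/2 kmol)*22.4 = (0.103/2)*22.4 = 1.15360 Nm^3
O2 needed per kg fuel = C/12 + H/4 = 0.795/12 + 0.103/4 = 0.09200000 kmol
Per kg fuel: N2 = O2*3.76*22.4 = 0.09200000*3.76*22.4 = 7.74861 Nm^3
Total per kg = 1.48400 + 1.15360 + 7.74861 = 10.38621 Nm^3
Total = 10.38621 * 4.0 = 41.54 Nm^3


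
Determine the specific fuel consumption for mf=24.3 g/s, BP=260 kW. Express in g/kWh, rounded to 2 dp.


SFC = (mf / BP) * 3600
Rate = 24.3 / 260 = 0.093462 g/(s*kW)
SFC = 0.093462 * 3600 = 336.46 g/kWh


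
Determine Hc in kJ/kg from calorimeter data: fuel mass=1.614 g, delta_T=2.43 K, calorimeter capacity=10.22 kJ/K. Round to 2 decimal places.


Hc = C_cal * delta_T / m_fuel
Q_released = 10.22 * 2.43 = 24.8346 kJ
m_fuel = 1.614 g = 1.614/1000 kg = 0.001614 kg
Hc = 24.8346 / 0.001614 = 15386.99 kJ/kg


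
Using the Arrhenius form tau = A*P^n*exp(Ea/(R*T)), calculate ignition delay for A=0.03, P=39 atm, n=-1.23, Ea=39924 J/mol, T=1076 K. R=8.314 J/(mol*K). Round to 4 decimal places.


tau = A * P^n * exp(Ea/(R*T))
P^n = 39^(-1.23) = 0.01104055
Ea/(R*T) = 39924/(8.314*1076) = 4.462845
exp(Ea/(R*T)) = 86.733874
tau = 0.03 * 0.01104055 * 86.733874 = 0.0287 ms


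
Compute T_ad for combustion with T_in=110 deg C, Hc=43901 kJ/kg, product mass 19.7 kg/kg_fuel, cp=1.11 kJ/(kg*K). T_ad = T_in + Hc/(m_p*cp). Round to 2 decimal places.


T_ad = T_in + Hc / (m_p * cp)
Denominator = 19.7 * 1.11 = 21.8670
Temperature rise = 43901 / 21.8670 = 2007.64 K
T_ad = 110 + 2007.64 = 2117.64 deg C


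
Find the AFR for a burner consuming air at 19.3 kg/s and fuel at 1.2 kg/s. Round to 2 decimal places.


AFR = m_air / m_fuel
AFR = 19.3 / 1.2 = 16.08


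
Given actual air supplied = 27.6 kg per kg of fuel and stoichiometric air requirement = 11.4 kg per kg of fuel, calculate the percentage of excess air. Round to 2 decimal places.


Excess air = actual - stoichiometric = 27.6 - 11.4 = 16.20 kg/kg fuel
Excess air % = (excess / stoich) * 100 = (16.20 / 11.4) * 100 = 142.11%


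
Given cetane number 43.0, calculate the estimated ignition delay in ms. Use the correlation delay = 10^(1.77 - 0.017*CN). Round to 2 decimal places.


delay = 10^(1.77 - 0.017*CN)
Exponent = 1.77 - 0.017*43.0 = 1.0390
delay = 10^1.0390 = 10.94 ms


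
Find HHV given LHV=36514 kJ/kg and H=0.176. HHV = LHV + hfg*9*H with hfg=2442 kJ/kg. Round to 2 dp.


HHV = LHV + hfg * 9 * H
Water addition = 2442 * 9 * 0.176 = 3868.128 kJ/kg
HHV = 36514 + 3868.128 = 40382.13 kJ/kg


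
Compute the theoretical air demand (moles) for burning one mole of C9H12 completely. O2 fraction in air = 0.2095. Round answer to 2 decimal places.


Balanced combustion: C9H12 + 12 O2 -> 9 CO2 + 6 H2O
O2 needed = C + H/4 = 9 + 12/4 = 12.00 moles
Air moles = O2 / 0.2095 = 12.00 / 0.2095 = 57.28 moles air


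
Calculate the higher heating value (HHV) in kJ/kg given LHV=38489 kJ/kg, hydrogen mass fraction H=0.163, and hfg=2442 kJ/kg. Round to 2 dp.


HHV = LHV + hfg * 9 * H
Water addition = 2442 * 9 * 0.163 = 3582.414 kJ/kg
HHV = 38489 + 3582.414 = 42071.41 kJ/kg


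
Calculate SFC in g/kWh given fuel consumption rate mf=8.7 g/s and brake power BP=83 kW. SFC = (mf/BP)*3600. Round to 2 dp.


SFC = (mf / BP) * 3600
Rate = 8.7 / 83 = 0.104819 g/(s*kW)
SFC = 0.104819 * 3600 = 377.35 g/kWh


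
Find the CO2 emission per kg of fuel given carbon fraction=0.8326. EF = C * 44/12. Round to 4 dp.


EF = C_frac * (M_CO2 / M_C)
EF = 0.8326 * (44/12)
EF = 0.8326 * 3.666667 = 3.0529 kg_CO2/kg_fuel


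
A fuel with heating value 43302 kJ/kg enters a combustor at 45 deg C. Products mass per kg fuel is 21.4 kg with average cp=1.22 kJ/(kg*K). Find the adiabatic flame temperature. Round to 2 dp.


T_ad = T_in + Hc / (m_p * cp)
Denominator = 21.4 * 1.22 = 26.1080
Temperature rise = 43302 / 26.1080 = 1658.57 K
T_ad = 45 + 1658.57 = 1703.57 deg C


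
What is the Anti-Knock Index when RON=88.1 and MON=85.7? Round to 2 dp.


AKI = (RON + MON) / 2
AKI = (88.1 + 85.7) / 2
AKI = 173.8 / 2 = 86.90


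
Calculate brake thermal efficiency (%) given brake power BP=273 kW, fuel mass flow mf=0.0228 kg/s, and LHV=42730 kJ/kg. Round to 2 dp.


eta_BTE = (BP / (mf * LHV)) * 100
Denominator = 0.0228 * 42730 = 974.2440 kW
eta_BTE = (273 / 974.2440) * 100 = 28.02%


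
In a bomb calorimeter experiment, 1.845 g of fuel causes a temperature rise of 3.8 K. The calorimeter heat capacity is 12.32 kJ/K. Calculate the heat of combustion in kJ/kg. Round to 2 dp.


Hc = C_cal * delta_T / m_fuel
Q_released = 12.32 * 3.8 = 46.8160 kJ
m_fuel = 1.845 g = 1.845/1000 kg = 0.001845 kg
Hc = 46.8160 / 0.001845 = 25374.53 kJ/kg


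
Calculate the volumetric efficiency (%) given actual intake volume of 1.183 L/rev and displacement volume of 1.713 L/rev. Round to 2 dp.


eta_v = (V_actual / V_disp) * 100
Ratio = 1.183 / 1.713 = 0.6906
eta_v = 0.6906 * 100 = 69.06%


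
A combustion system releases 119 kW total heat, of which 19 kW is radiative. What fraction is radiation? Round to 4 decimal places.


f_rad = Q_rad / Q_total
f_rad = 19 / 119 = 0.1597


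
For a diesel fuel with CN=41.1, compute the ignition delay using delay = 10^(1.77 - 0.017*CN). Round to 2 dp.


delay = 10^(1.77 - 0.017*CN)
Exponent = 1.77 - 0.017*41.1 = 1.0713
delay = 10^1.0713 = 11.78 ms


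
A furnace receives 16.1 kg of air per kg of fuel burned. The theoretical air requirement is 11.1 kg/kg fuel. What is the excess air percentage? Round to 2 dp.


Excess air = actual - stoichiometric = 16.1 - 11.1 = 5.00 kg/kg fuel
Excess air % = (excess / stoich) * 100 = (5.00 / 11.1) * 100 = 45.05%


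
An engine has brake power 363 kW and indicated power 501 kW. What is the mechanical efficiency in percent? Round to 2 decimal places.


eta_mech = (BP / IP) * 100
Ratio = 363 / 501 = 0.7246
eta_mech = 0.7246 * 100 = 72.46%


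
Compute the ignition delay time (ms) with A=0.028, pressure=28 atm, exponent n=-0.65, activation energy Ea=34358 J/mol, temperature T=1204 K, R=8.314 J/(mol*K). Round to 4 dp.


tau = A * P^n * exp(Ea/(R*T))
P^n = 28^(-0.65) = 0.11464293
Ea/(R*T) = 34358/(8.314*1204) = 3.432348
exp(Ea/(R*T)) = 30.949240
tau = 0.028 * 0.11464293 * 30.949240 = 0.0993 ms


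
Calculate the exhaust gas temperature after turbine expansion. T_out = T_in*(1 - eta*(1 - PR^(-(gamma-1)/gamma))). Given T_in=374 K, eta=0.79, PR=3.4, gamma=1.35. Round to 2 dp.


T_out = T_in * (1 - eta * (1 - PR^(-(gamma-1)/gamma)))
Exponent = -(1.35-1)/1.35 = -0.25925926
PR^exp = 3.4^(-0.25925926) = 0.72813041
Factor = 1 - 0.79*(1 - 0.72813041) = 0.78522302
T_out = 374 * 0.78522302 = 293.67 K


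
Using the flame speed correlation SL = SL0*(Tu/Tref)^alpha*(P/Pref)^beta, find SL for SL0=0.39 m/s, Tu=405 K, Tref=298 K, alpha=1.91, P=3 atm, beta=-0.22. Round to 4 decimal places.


SL = SL0 * (Tu/Tref)^alpha * (P/Pref)^beta
T ratio = 405/298 = 1.35906040
(T ratio)^alpha = 1.35906040^1.91 = 1.796743
(P/Pref)^beta = 3^(-0.22) = 0.785296
SL = 0.39 * 1.796743 * 0.785296 = 0.5503 m/s


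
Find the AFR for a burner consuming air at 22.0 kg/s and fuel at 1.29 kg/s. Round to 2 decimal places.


AFR = m_air / m_fuel
AFR = 22.0 / 1.29 = 17.05


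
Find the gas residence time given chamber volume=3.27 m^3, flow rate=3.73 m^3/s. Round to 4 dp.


tau = V / Q_flow
tau = 3.27 / 3.73 = 0.8767 s


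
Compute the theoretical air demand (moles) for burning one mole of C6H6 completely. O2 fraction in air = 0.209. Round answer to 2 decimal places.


Balanced combustion: C6H6 + 7.5 O2 -> 6 CO2 + 3 H2O
O2 needed = C + H/4 = 6 + 6/4 = 7.50 moles
Air moles = O2 / 0.209 = 7.50 / 0.209 = 35.89 moles air


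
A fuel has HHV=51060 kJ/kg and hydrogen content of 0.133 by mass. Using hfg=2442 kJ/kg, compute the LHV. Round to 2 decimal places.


LHV = HHV - hfg * 9 * H
Water correction = 2442 * 9 * 0.133 = 2923.074 kJ/kg
LHV = 51060 - 2923.074 = 48136.93 kJ/kg


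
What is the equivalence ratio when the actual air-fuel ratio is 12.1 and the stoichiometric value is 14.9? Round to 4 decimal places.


phi = AFR_stoich / AFR_actual
phi = 14.9 / 12.1 = 1.2314


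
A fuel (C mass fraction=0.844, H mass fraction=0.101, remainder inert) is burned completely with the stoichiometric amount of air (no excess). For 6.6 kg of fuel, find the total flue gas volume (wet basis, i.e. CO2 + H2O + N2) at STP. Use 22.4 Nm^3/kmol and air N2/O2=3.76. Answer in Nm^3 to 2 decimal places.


Per kg fuel: CO2 = (C/12 kmol)*22.4 = (0.844/12)*22.4 = 1.57547 Nm^3
Per kg fuel: H2O = (H/2 kmol)*22.4 = (0.101/2)*22.4 = 1.13120 Nm^3
O2 needed per kg fuel = C/12 + H/4 = 0.844/12 + 0.101/4 = 0.09558333 kmol
Per kg fuel: N2 = O2*3.76*22.4 = 0.09558333*3.76*22.4 = 8.05041 Nm^3
Total per kg = 1.57547 + 1.13120 + 8.05041 = 10.75708 Nm^3
Total = 10.75708 * 6.6 = 71.00 Nm^3


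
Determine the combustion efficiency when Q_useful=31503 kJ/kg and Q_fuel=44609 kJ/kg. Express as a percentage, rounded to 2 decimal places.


Efficiency = (Q_useful / Q_fuel) * 100
Efficiency = (31503 / 44609) * 100
Efficiency = 0.7062 * 100 = 70.62%


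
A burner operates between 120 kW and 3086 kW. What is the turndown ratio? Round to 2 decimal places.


TDR = Q_max / Q_min
TDR = 3086 / 120 = 25.72


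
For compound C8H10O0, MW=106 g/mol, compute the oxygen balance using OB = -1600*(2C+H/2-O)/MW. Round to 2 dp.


OB = -1600 * (2C + H/2 - O) / MW
Inner = 2*8 + 10/2 - 0 = 21.00
OB = -1600 * 21.00 / 106 = -316.98%


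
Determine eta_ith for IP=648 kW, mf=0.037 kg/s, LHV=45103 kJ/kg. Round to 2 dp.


eta_ith = (IP / (mf * LHV)) * 100
Denominator = 0.037 * 45103 = 1668.8110 kW
eta_ith = (648 / 1668.8110) * 100 = 38.83%


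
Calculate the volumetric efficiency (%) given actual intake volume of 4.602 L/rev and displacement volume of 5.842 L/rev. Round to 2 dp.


eta_v = (V_actual / V_disp) * 100
Ratio = 4.602 / 5.842 = 0.7877
eta_v = 0.7877 * 100 = 78.77%


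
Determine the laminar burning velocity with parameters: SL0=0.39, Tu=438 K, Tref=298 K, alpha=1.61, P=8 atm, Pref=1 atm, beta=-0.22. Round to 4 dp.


SL = SL0 * (Tu/Tref)^alpha * (P/Pref)^beta
T ratio = 438/298 = 1.46979866
(T ratio)^alpha = 1.46979866^1.61 = 1.859025
(P/Pref)^beta = 8^(-0.22) = 0.632878
SL = 0.39 * 1.859025 * 0.632878 = 0.4588 m/s


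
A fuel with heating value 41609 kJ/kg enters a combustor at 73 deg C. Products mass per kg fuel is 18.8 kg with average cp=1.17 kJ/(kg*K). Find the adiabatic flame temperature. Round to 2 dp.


T_ad = T_in + Hc / (m_p * cp)
Denominator = 18.8 * 1.17 = 21.9960
Temperature rise = 41609 / 21.9960 = 1891.66 K
T_ad = 73 + 1891.66 = 1964.66 deg C


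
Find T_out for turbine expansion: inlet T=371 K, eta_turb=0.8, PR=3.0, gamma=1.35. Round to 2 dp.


T_out = T_in * (1 - eta * (1 - PR^(-(gamma-1)/gamma)))
Exponent = -(1.35-1)/1.35 = -0.25925926
PR^exp = 3.0^(-0.25925926) = 0.75214556
Factor = 1 - 0.8*(1 - 0.75214556) = 0.80171645
T_out = 371 * 0.80171645 = 297.44 K


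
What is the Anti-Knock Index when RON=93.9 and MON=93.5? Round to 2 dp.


AKI = (RON + MON) / 2
AKI = (93.9 + 93.5) / 2
AKI = 187.4 / 2 = 93.70


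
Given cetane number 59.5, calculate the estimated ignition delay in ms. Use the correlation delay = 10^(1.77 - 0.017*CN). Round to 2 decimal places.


delay = 10^(1.77 - 0.017*CN)
Exponent = 1.77 - 0.017*59.5 = 0.7585
delay = 10^0.7585 = 5.73 ms


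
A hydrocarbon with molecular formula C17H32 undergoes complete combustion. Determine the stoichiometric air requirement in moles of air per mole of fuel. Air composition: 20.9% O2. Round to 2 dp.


Balanced combustion: C17H32 + 25 O2 -> 17 CO2 + 16 H2O
O2 needed = C + H/4 = 17 + 32/4 = 25.00 moles
Air moles = O2 / 0.209 = 25.00 / 0.209 = 119.62 moles air


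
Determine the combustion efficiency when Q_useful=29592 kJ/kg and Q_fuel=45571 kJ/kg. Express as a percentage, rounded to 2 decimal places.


Efficiency = (Q_useful / Q_fuel) * 100
Efficiency = (29592 / 45571) * 100
Efficiency = 0.6494 * 100 = 64.94%


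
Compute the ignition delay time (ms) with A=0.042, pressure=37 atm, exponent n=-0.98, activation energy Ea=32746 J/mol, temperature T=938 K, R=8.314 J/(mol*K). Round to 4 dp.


tau = A * P^n * exp(Ea/(R*T))
P^n = 37^(-0.98) = 0.02905108
Ea/(R*T) = 32746/(8.314*938) = 4.198995
exp(Ea/(R*T)) = 66.619372
tau = 0.042 * 0.02905108 * 66.619372 = 0.0813 ms


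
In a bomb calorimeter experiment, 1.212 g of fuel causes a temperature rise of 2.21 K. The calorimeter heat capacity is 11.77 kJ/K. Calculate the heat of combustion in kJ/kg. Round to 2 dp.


Hc = C_cal * delta_T / m_fuel
Q_released = 11.77 * 2.21 = 26.0117 kJ
m_fuel = 1.212 g = 1.212/1000 kg = 0.001212 kg
Hc = 26.0117 / 0.001212 = 21461.80 kJ/kg


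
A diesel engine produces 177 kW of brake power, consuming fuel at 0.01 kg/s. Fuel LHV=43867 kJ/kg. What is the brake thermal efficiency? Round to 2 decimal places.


eta_BTE = (BP / (mf * LHV)) * 100
Denominator = 0.01 * 43867 = 438.6700 kW
eta_BTE = (177 / 438.6700) * 100 = 40.35%


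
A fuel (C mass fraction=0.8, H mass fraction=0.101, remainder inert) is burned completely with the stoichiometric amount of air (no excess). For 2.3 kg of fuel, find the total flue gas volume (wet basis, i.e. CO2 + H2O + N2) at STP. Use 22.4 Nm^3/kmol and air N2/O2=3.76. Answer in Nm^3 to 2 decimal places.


Per kg fuel: CO2 = (C/12 kmol)*22.4 = (0.8/12)*22.4 = 1.49333 Nm^3
Per kg fuel: H2O = (H/2 kmol)*22.4 = (0.101/2)*22.4 = 1.13120 Nm^3
O2 needed per kg fuel = C/12 + H/4 = 0.8/12 + 0.101/4 = 0.09191667 kmol
Per kg fuel: N2 = O2*3.76*22.4 = 0.09191667*3.76*22.4 = 7.74159 Nm^3
Total per kg = 1.49333 + 1.13120 + 7.74159 = 10.36612 Nm^3
Total = 10.36612 * 2.3 = 23.84 Nm^3


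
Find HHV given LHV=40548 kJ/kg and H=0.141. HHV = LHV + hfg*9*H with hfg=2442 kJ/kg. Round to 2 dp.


HHV = LHV + hfg * 9 * H
Water addition = 2442 * 9 * 0.141 = 3098.898 kJ/kg
HHV = 40548 + 3098.898 = 43646.90 kJ/kg


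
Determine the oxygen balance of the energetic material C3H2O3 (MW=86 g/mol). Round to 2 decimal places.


OB = -1600 * (2C + H/2 - O) / MW
Inner = 2*3 + 2/2 - 3 = 4.00
OB = -1600 * 4.00 / 86 = -74.42%


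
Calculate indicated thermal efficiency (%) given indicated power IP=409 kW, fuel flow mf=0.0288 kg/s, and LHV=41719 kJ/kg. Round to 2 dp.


eta_ith = (IP / (mf * LHV)) * 100
Denominator = 0.0288 * 41719 = 1201.5072 kW
eta_ith = (409 / 1201.5072) * 100 = 34.04%


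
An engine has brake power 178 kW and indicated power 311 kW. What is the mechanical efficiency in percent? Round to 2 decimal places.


eta_mech = (BP / IP) * 100
Ratio = 178 / 311 = 0.5723
eta_mech = 0.5723 * 100 = 57.23%


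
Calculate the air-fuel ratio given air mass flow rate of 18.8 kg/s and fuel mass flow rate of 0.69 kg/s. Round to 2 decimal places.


AFR = m_air / m_fuel
AFR = 18.8 / 0.69 = 27.25


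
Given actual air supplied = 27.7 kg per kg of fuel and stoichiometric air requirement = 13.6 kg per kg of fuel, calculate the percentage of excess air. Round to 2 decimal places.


Excess air = actual - stoichiometric = 27.7 - 13.6 = 14.10 kg/kg fuel
Excess air % = (excess / stoich) * 100 = (14.10 / 13.6) * 100 = 103.68%


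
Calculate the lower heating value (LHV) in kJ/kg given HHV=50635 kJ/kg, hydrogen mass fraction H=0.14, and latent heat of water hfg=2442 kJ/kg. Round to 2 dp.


LHV = HHV - hfg * 9 * H
Water correction = 2442 * 9 * 0.14 = 3076.920 kJ/kg
LHV = 50635 - 3076.920 = 47558.08 kJ/kg


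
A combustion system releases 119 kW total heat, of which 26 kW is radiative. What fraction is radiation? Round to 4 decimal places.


f_rad = Q_rad / Q_total
f_rad = 26 / 119 = 0.2185


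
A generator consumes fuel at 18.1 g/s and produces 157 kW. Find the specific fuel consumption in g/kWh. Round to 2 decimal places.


SFC = (mf / BP) * 3600
Rate = 18.1 / 157 = 0.115287 g/(s*kW)
SFC = 0.115287 * 3600 = 415.03 g/kWh


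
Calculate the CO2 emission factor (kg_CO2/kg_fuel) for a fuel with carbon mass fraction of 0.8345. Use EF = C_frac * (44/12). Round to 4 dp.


EF = C_frac * (M_CO2 / M_C)
EF = 0.8345 * (44/12)
EF = 0.8345 * 3.666667 = 3.0598 kg_CO2/kg_fuel


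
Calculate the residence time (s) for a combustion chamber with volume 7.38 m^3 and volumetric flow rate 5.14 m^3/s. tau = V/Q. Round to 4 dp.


tau = V / Q_flow
tau = 7.38 / 5.14 = 1.4358 s


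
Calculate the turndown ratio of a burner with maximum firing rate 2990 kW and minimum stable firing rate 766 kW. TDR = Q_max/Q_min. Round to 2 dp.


TDR = Q_max / Q_min
TDR = 2990 / 766 = 3.90


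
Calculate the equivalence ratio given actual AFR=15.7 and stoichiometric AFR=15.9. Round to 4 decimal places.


phi = AFR_stoich / AFR_actual
phi = 15.9 / 15.7 = 1.0127


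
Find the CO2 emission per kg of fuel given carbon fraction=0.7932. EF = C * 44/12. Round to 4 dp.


EF = C_frac * (M_CO2 / M_C)
EF = 0.7932 * (44/12)
EF = 0.7932 * 3.666667 = 2.9084 kg_CO2/kg_fuel


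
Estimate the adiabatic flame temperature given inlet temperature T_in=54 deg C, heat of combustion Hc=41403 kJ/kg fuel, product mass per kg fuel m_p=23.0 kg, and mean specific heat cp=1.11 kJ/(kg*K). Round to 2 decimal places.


T_ad = T_in + Hc / (m_p * cp)
Denominator = 23.0 * 1.11 = 25.5300
Temperature rise = 41403 / 25.5300 = 1621.74 K
T_ad = 54 + 1621.74 = 1675.74 deg C


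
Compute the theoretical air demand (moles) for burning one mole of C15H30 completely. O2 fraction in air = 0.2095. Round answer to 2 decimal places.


Balanced combustion: C15H30 + 22.5 O2 -> 15 CO2 + 15 H2O
O2 needed = C + H/4 = 15 + 30/4 = 22.50 moles
Air moles = O2 / 0.2095 = 22.50 / 0.2095 = 107.40 moles air


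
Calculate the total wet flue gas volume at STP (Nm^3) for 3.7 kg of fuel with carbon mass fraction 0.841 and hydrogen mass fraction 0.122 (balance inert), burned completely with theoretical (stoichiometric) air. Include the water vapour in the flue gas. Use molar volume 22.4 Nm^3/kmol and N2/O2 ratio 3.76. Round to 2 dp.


Per kg fuel: CO2 = (C/12 kmol)*22.4 = (0.841/12)*22.4 = 1.56987 Nm^3
Per kg fuel: H2O = (H/2 kmol)*22.4 = (0.122/2)*22.4 = 1.36640 Nm^3
O2 needed per kg fuel = C/12 + H/4 = 0.841/12 + 0.122/4 = 0.10058333 kmol
Per kg fuel: N2 = O2*3.76*22.4 = 0.10058333*3.76*22.4 = 8.47153 Nm^3
Total per kg = 1.56987 + 1.36640 + 8.47153 = 11.40780 Nm^3
Total = 11.40780 * 3.7 = 42.21 Nm^3


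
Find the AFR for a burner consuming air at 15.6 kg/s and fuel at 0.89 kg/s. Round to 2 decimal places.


AFR = m_air / m_fuel
AFR = 15.6 / 0.89 = 17.53


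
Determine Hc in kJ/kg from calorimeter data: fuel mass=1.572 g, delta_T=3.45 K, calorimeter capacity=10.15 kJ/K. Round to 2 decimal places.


Hc = C_cal * delta_T / m_fuel
Q_released = 10.15 * 3.45 = 35.0175 kJ
m_fuel = 1.572 g = 1.572/1000 kg = 0.001572 kg
Hc = 35.0175 / 0.001572 = 22275.76 kJ/kg


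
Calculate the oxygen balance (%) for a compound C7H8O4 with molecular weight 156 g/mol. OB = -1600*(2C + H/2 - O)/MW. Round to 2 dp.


OB = -1600 * (2C + H/2 - O) / MW
Inner = 2*7 + 8/2 - 4 = 14.00
OB = -1600 * 14.00 / 156 = -143.59%


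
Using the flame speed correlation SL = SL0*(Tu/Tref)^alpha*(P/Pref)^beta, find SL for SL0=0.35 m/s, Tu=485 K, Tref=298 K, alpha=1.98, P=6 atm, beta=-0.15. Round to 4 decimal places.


SL = SL0 * (Tu/Tref)^alpha * (P/Pref)^beta
T ratio = 485/298 = 1.62751678
(T ratio)^alpha = 1.62751678^1.98 = 2.623134
(P/Pref)^beta = 6^(-0.15) = 0.764324
SL = 0.35 * 2.623134 * 0.764324 = 0.7017 m/s


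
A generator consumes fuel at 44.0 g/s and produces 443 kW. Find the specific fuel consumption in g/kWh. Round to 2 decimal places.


SFC = (mf / BP) * 3600
Rate = 44.0 / 443 = 0.099323 g/(s*kW)
SFC = 0.099323 * 3600 = 357.56 g/kWh


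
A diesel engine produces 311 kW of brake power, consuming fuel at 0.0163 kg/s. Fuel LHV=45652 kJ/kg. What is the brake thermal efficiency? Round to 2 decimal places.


eta_BTE = (BP / (mf * LHV)) * 100
Denominator = 0.0163 * 45652 = 744.1276 kW
eta_BTE = (311 / 744.1276) * 100 = 41.79%


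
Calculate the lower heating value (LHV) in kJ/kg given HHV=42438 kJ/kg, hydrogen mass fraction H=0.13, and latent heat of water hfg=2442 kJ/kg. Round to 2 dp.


LHV = HHV - hfg * 9 * H
Water correction = 2442 * 9 * 0.13 = 2857.140 kJ/kg
LHV = 42438 - 2857.140 = 39580.86 kJ/kg


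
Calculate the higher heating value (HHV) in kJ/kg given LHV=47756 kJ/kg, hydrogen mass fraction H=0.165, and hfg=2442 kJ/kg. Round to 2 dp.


HHV = LHV + hfg * 9 * H
Water addition = 2442 * 9 * 0.165 = 3626.370 kJ/kg
HHV = 47756 + 3626.370 = 51382.37 kJ/kg


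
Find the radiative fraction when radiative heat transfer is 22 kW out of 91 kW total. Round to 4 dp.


f_rad = Q_rad / Q_total
f_rad = 22 / 91 = 0.2418


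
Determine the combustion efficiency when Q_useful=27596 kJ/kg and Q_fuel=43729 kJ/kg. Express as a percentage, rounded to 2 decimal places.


Efficiency = (Q_useful / Q_fuel) * 100
Efficiency = (27596 / 43729) * 100
Efficiency = 0.6311 * 100 = 63.11%


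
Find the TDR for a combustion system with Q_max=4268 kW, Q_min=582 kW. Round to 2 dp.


TDR = Q_max / Q_min
TDR = 4268 / 582 = 7.33


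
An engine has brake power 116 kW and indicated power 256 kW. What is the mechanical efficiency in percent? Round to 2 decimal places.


eta_mech = (BP / IP) * 100
Ratio = 116 / 256 = 0.4531
eta_mech = 0.4531 * 100 = 45.31%
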